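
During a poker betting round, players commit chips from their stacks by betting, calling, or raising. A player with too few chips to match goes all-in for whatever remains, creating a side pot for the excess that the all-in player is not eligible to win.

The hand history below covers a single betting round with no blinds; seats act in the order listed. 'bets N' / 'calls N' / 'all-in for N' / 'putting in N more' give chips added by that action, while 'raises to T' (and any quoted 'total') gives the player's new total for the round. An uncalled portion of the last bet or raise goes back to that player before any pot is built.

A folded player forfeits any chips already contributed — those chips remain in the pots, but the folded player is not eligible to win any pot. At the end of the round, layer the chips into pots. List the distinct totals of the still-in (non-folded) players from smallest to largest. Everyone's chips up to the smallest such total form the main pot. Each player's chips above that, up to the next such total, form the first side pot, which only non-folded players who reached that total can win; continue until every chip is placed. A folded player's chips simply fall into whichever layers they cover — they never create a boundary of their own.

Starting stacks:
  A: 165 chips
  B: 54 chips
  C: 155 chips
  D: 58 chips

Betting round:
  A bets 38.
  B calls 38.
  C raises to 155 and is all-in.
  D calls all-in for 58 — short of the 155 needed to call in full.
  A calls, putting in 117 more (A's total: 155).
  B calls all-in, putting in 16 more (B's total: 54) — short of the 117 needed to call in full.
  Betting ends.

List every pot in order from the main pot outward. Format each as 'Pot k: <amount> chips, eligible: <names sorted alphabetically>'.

Contributions: A=155, B=54, C=155, D=58
Pot levels (distinct totals of non-folded players): 54, 58, 155
Layer 1-54: 54 each from A, B, C, D = 54*4 = 216 chips; eligible A, B, C, D
Layer 55-58: 4 each from A, C, D = 4*3 = 12 chips; eligible A, C, D
Layer 59-155: 97 each from A, C = 97*2 = 194 chips; eligible A, C

Pot 1: 216 chips, eligible: A, B, C, D
Pot 2: 12 chips, eligible: A, C, D
Pot 3: 194 chips, eligible: A, C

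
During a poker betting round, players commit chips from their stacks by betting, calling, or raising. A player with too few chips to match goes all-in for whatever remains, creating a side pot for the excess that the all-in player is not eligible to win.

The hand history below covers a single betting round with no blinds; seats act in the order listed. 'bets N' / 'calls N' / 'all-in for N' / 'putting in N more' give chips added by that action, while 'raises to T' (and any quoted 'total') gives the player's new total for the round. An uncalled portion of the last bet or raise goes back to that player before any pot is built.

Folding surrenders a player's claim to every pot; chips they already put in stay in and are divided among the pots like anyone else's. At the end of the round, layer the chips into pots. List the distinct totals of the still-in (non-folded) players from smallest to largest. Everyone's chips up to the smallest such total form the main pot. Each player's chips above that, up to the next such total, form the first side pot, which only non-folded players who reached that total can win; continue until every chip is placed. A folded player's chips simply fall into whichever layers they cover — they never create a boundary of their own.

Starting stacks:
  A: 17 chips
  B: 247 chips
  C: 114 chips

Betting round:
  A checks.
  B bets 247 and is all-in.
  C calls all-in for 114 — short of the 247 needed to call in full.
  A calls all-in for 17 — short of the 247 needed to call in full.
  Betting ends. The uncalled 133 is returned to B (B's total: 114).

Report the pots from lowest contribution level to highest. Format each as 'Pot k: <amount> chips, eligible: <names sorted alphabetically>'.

Pot 1: 51 chips, eligible: A, B, C
Pot 2: 194 chips, eligible: B, C

Derivation:
Contributions (after 133 returned to B): A=17, B=114, C=114
Pot levels (distinct totals of non-folded players): 17, 114
Layer 1-17: 17 each from A, B, C = 17*3 = 51 chips; eligible A, B, C
Layer 18-114: 97 each from B, C = 97*2 = 194 chips; eligible B, C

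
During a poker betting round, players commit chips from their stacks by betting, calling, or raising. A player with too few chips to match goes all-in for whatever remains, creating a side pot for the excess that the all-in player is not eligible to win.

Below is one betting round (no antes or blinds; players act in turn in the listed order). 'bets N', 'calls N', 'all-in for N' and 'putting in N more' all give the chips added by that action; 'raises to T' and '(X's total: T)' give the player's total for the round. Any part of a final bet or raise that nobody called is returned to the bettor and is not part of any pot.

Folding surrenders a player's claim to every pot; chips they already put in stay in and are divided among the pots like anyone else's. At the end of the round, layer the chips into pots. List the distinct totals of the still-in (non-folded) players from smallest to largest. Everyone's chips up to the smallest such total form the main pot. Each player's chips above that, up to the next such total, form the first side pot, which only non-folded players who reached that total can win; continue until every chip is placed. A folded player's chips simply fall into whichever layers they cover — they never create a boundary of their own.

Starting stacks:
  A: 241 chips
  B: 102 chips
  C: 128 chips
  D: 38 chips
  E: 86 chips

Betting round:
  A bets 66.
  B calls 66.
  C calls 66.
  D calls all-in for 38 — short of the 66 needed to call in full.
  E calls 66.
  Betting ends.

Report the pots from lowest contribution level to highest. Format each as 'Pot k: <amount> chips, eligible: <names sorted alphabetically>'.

Pot 1: 190 chips, eligible: A, B, C, D, E
Pot 2: 112 chips, eligible: A, B, C, E

Derivation:
Contributions: A=66, B=66, C=66, D=38, E=66
Pot levels (distinct totals of non-folded players): 38, 66
Layer 1-38: 38 each from A, B, C, D, E = 38*5 = 190 chips; eligible A, B, C, D, E
Layer 39-66: 28 each from A, B, C, E = 28*4 = 112 chips; eligible A, B, C, E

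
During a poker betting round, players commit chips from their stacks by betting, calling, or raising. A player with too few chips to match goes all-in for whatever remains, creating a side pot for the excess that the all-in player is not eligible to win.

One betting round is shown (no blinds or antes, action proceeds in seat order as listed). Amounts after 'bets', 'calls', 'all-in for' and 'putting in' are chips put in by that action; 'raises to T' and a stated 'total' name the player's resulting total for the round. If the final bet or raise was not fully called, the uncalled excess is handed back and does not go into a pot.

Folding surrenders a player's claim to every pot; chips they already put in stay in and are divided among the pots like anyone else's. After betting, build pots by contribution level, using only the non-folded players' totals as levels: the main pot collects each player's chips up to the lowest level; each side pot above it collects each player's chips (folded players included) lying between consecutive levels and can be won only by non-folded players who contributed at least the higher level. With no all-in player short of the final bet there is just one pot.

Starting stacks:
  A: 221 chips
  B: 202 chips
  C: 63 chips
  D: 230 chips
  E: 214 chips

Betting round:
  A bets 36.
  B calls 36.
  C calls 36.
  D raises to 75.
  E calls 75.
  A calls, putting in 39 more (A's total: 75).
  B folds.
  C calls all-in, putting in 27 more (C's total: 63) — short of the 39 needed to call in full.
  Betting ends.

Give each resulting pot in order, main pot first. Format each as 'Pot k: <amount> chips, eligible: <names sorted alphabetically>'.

Pot 1: 288 chips, eligible: A, C, D, E
Pot 2: 36 chips, eligible: A, D, E

Derivation:
Contributions: A=75, B=36, C=63, D=75, E=75
Folded: B
Pot levels (distinct totals of non-folded players): 63, 75
Layer 1-63: A 63 + B 36 + C 63 + D 63 + E 63 = 288 chips; eligible A, C, D, E
Layer 64-75: 12 each from A, D, E = 12*3 = 36 chips; eligible A, D, E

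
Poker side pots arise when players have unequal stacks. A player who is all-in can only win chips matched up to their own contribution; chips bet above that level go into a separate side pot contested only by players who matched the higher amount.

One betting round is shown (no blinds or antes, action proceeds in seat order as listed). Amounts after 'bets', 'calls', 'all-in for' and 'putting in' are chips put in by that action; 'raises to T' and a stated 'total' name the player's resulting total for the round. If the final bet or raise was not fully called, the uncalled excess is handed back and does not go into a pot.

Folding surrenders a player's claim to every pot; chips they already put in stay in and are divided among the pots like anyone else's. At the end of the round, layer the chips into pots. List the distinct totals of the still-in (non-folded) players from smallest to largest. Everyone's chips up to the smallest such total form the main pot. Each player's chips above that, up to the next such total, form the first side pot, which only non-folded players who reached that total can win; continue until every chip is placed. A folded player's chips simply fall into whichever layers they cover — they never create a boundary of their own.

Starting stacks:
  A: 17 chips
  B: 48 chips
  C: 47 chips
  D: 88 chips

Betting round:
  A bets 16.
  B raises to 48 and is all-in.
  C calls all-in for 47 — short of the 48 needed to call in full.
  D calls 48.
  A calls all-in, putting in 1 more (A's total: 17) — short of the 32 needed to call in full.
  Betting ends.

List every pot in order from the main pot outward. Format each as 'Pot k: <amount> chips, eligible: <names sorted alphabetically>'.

Pot 1: 68 chips, eligible: A, B, C, D
Pot 2: 90 chips, eligible: B, C, D
Pot 3: 2 chips, eligible: B, D

Derivation:
Contributions: A=17, B=48, C=47, D=48
Pot levels (distinct totals of non-folded players): 17, 47, 48
Layer 1-17: 17 each from A, B, C, D = 17*4 = 68 chips; eligible A, B, C, D
Layer 18-47: 30 each from B, C, D = 30*3 = 90 chips; eligible B, C, D
Layer 48-48: 1 each from B, D = 1*2 = 2 chips; eligible B, D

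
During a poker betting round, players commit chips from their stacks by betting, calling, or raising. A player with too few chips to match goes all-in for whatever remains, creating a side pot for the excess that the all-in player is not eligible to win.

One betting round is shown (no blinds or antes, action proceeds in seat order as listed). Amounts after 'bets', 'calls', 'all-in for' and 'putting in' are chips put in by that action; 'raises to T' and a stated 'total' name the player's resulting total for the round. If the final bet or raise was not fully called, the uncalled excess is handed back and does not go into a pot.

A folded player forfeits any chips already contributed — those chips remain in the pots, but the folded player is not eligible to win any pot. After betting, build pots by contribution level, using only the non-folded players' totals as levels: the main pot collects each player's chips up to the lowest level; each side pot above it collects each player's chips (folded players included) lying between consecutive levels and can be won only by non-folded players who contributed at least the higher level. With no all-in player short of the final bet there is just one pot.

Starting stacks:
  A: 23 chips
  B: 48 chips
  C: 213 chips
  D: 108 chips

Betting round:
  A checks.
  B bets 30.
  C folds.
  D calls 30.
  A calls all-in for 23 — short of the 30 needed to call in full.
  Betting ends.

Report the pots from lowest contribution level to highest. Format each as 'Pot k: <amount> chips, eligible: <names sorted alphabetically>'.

Contributions: A=23, B=30, D=30
Folded: C
Pot levels (distinct totals of non-folded players): 23, 30
Layer 1-23: 23 each from A, B, D = 23*3 = 69 chips; eligible A, B, D
Layer 24-30: 7 each from B, D = 7*2 = 14 chips; eligible B, D

Pot 1: 69 chips, eligible: A, B, D
Pot 2: 14 chips, eligible: B, D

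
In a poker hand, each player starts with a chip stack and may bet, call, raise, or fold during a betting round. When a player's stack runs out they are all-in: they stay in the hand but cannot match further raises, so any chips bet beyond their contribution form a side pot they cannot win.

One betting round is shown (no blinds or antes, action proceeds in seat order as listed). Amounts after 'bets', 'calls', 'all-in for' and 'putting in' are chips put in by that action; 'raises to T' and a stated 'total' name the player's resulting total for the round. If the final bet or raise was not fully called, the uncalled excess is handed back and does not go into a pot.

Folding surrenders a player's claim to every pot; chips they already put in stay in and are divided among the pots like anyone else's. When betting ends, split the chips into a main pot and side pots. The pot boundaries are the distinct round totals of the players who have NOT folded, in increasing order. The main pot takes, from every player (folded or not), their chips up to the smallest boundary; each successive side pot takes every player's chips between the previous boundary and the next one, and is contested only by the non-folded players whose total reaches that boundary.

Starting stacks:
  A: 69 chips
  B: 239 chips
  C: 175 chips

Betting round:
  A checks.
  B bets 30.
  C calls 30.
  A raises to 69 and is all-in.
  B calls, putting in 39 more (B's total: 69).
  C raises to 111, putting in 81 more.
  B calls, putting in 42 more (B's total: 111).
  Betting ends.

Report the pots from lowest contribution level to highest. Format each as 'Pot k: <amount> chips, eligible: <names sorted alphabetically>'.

Pot 1: 207 chips, eligible: A, B, C
Pot 2: 84 chips, eligible: B, C

Derivation:
Contributions: A=69, B=111, C=111
Pot levels (distinct totals of non-folded players): 69, 111
Layer 1-69: 69 each from A, B, C = 69*3 = 207 chips; eligible A, B, C
Layer 70-111: 42 each from B, C = 42*2 = 84 chips; eligible B, C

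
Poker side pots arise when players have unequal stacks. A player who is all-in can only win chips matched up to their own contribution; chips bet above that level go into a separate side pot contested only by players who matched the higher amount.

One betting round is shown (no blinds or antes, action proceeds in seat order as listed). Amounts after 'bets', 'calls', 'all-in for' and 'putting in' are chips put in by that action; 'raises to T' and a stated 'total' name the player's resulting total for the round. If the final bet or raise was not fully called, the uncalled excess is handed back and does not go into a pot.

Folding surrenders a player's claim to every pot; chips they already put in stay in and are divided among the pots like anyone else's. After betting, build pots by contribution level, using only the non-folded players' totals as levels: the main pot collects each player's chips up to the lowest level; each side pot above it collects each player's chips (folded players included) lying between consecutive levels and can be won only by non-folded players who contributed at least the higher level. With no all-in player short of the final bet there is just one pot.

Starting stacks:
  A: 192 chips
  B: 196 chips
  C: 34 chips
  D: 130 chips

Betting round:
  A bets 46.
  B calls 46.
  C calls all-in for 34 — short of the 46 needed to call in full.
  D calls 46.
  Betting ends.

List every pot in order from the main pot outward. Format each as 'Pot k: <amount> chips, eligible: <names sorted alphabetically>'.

Pot 1: 136 chips, eligible: A, B, C, D
Pot 2: 36 chips, eligible: A, B, D

Derivation:
Contributions: A=46, B=46, C=34, D=46
Pot levels (distinct totals of non-folded players): 34, 46
Layer 1-34: 34 each from A, B, C, D = 34*4 = 136 chips; eligible A, B, C, D
Layer 35-46: 12 each from A, B, D = 12*3 = 36 chips; eligible A, B, D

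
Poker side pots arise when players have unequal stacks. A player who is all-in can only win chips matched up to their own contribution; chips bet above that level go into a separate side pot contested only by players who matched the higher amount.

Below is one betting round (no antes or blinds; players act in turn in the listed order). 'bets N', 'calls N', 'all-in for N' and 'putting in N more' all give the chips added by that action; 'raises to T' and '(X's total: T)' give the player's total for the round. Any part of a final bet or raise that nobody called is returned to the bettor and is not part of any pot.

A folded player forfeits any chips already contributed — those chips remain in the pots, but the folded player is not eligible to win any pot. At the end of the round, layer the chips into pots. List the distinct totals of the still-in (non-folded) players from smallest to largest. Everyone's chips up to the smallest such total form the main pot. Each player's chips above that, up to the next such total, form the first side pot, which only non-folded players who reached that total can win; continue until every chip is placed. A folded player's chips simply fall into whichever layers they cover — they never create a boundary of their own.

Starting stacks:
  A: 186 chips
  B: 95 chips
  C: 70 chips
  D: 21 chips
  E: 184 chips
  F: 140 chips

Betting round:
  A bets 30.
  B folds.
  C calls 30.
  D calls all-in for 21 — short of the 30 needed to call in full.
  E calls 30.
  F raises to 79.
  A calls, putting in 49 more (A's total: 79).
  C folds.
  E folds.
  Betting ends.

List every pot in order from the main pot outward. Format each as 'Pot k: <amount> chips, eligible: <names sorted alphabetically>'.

Contributions: A=79, C=30, D=21, E=30, F=79
Folded: B, C, E
Pot levels (distinct totals of non-folded players): 21, 79
Layer 1-21: 21 each from A, C, D, E, F = 21*5 = 105 chips; eligible A, D, F
Layer 22-79: A 58 + C 9 + E 9 + F 58 = 134 chips; eligible A, F

Pot 1: 105 chips, eligible: A, D, F
Pot 2: 134 chips, eligible: A, F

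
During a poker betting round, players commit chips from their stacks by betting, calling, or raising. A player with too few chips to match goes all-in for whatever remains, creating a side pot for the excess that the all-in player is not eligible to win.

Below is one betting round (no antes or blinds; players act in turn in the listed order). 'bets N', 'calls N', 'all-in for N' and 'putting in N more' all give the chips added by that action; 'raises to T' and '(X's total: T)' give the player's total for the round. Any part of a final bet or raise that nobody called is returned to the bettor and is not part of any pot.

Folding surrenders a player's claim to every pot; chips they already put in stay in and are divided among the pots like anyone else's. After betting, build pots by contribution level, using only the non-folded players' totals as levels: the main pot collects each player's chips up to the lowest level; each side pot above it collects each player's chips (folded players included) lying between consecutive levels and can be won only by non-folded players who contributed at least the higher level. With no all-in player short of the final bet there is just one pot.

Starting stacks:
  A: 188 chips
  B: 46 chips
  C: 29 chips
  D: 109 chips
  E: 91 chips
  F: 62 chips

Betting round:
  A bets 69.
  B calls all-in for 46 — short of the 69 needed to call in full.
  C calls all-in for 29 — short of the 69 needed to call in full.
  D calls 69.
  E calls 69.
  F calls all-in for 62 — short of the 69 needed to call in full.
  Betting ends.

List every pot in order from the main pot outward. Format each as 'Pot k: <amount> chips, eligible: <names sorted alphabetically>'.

Contributions: A=69, B=46, C=29, D=69, E=69, F=62
Pot levels (distinct totals of non-folded players): 29, 46, 62, 69
Layer 1-29: 29 each from A, B, C, D, E, F = 29*6 = 174 chips; eligible A, B, C, D, E, F
Layer 30-46: 17 each from A, B, D, E, F = 17*5 = 85 chips; eligible A, B, D, E, F
Layer 47-62: 16 each from A, D, E, F = 16*4 = 64 chips; eligible A, D, E, F
Layer 63-69: 7 each from A, D, E = 7*3 = 21 chips; eligible A, D, E

Pot 1: 174 chips, eligible: A, B, C, D, E, F
Pot 2: 85 chips, eligible: A, B, D, E, F
Pot 3: 64 chips, eligible: A, D, E, F
Pot 4: 21 chips, eligible: A, D, E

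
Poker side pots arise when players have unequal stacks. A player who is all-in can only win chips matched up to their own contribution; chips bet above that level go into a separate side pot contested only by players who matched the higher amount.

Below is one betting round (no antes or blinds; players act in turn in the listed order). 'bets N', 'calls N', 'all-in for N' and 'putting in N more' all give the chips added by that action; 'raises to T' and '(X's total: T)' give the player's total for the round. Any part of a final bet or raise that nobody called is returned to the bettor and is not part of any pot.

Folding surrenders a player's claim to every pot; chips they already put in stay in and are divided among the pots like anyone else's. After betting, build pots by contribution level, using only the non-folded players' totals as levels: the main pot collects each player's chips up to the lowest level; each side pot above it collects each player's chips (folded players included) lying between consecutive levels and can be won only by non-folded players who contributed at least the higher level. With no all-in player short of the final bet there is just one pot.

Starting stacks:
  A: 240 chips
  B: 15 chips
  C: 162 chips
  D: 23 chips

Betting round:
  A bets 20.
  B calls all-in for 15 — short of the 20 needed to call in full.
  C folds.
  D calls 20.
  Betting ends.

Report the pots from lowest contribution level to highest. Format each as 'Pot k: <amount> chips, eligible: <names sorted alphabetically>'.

Contributions: A=20, B=15, D=20
Folded: C
Pot levels (distinct totals of non-folded players): 15, 20
Layer 1-15: 15 each from A, B, D = 15*3 = 45 chips; eligible A, B, D
Layer 16-20: 5 each from A, D = 5*2 = 10 chips; eligible A, D

Pot 1: 45 chips, eligible: A, B, D
Pot 2: 10 chips, eligible: A, D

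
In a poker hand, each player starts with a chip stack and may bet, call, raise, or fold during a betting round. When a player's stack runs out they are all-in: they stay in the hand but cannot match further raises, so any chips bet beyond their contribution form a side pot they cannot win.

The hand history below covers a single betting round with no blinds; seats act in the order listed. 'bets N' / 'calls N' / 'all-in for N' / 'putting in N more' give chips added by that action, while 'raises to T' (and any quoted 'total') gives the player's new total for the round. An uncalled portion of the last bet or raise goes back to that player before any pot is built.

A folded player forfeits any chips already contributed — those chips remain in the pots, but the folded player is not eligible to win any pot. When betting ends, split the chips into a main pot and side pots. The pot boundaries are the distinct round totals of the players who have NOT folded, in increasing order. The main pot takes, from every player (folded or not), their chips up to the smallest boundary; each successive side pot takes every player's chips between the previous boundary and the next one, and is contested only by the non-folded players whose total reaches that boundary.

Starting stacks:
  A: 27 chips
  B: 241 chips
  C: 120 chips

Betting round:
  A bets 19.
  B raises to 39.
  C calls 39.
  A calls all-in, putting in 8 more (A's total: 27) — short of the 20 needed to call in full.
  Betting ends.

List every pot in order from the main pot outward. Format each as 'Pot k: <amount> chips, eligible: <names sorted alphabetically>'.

Contributions: A=27, B=39, C=39
Pot levels (distinct totals of non-folded players): 27, 39
Layer 1-27: 27 each from A, B, C = 27*3 = 81 chips; eligible A, B, C
Layer 28-39: 12 each from B, C = 12*2 = 24 chips; eligible B, C

Pot 1: 81 chips, eligible: A, B, C
Pot 2: 24 chips, eligible: B, C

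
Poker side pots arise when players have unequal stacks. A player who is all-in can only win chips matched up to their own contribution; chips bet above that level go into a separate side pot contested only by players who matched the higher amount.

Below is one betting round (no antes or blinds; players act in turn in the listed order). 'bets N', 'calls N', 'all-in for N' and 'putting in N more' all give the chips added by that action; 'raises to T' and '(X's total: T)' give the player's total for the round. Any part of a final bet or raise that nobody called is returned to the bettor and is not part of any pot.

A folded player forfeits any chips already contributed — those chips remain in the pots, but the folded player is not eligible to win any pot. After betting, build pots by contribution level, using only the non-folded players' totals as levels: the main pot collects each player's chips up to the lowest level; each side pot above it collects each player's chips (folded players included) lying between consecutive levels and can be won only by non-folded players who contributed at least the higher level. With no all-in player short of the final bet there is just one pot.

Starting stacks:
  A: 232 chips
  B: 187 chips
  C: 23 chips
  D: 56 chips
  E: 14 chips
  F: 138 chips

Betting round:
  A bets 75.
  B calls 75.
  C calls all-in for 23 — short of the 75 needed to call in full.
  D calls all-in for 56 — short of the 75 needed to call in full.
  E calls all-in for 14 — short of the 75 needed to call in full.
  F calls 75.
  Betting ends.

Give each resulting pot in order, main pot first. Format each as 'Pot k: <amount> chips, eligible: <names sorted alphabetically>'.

Pot 1: 84 chips, eligible: A, B, C, D, E, F
Pot 2: 45 chips, eligible: A, B, C, D, F
Pot 3: 132 chips, eligible: A, B, D, F
Pot 4: 57 chips, eligible: A, B, F

Derivation:
Contributions: A=75, B=75, C=23, D=56, E=14, F=75
Pot levels (distinct totals of non-folded players): 14, 23, 56, 75
Layer 1-14: 14 each from A, B, C, D, E, F = 14*6 = 84 chips; eligible A, B, C, D, E, F
Layer 15-23: 9 each from A, B, C, D, F = 9*5 = 45 chips; eligible A, B, C, D, F
Layer 24-56: 33 each from A, B, D, F = 33*4 = 132 chips; eligible A, B, D, F
Layer 57-75: 19 each from A, B, F = 19*3 = 57 chips; eligible A, B, F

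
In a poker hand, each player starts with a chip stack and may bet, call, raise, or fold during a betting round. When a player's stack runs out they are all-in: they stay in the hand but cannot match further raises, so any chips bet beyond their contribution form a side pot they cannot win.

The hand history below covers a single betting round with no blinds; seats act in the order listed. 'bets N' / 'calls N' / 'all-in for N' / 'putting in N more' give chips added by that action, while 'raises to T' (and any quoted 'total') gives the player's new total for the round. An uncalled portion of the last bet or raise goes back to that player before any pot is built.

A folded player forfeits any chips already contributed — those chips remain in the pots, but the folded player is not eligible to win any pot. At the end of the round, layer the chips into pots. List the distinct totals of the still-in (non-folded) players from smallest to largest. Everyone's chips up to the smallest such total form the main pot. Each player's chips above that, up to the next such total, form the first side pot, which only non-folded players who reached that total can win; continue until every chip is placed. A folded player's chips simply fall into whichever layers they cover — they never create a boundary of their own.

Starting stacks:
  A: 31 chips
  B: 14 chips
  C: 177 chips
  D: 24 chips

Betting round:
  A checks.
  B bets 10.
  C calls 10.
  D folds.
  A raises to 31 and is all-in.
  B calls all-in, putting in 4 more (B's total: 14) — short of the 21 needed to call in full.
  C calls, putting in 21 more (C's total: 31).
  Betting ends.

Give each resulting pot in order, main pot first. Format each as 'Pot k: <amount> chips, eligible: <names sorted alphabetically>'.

Pot 1: 42 chips, eligible: A, B, C
Pot 2: 34 chips, eligible: A, C

Derivation:
Contributions: A=31, B=14, C=31
Folded: D
Pot levels (distinct totals of non-folded players): 14, 31
Layer 1-14: 14 each from A, B, C = 14*3 = 42 chips; eligible A, B, C
Layer 15-31: 17 each from A, C = 17*2 = 34 chips; eligible A, C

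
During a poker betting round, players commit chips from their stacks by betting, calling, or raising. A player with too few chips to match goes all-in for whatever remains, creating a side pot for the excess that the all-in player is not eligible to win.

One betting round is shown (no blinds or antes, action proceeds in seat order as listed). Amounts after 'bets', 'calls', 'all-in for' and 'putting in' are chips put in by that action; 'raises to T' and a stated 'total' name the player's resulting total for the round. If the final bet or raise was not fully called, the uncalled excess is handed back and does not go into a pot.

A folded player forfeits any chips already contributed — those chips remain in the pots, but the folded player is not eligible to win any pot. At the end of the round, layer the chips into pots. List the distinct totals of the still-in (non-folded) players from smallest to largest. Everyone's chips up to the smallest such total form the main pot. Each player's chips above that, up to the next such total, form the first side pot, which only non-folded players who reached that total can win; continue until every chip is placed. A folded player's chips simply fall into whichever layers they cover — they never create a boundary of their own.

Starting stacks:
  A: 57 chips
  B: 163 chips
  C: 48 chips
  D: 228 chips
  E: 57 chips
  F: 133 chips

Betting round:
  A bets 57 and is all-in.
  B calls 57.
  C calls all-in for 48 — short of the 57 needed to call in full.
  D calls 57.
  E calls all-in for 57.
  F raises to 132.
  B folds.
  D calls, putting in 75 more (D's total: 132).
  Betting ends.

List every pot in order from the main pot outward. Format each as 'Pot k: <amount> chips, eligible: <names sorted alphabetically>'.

Pot 1: 288 chips, eligible: A, C, D, E, F
Pot 2: 45 chips, eligible: A, D, E, F
Pot 3: 150 chips, eligible: D, F

Derivation:
Contributions: A=57, B=57, C=48, D=132, E=57, F=132
Folded: B
Pot levels (distinct totals of non-folded players): 48, 57, 132
Layer 1-48: 48 each from A, B, C, D, E, F = 48*6 = 288 chips; eligible A, C, D, E, F
Layer 49-57: 9 each from A, B, D, E, F = 9*5 = 45 chips; eligible A, D, E, F
Layer 58-132: 75 each from D, F = 75*2 = 150 chips; eligible D, F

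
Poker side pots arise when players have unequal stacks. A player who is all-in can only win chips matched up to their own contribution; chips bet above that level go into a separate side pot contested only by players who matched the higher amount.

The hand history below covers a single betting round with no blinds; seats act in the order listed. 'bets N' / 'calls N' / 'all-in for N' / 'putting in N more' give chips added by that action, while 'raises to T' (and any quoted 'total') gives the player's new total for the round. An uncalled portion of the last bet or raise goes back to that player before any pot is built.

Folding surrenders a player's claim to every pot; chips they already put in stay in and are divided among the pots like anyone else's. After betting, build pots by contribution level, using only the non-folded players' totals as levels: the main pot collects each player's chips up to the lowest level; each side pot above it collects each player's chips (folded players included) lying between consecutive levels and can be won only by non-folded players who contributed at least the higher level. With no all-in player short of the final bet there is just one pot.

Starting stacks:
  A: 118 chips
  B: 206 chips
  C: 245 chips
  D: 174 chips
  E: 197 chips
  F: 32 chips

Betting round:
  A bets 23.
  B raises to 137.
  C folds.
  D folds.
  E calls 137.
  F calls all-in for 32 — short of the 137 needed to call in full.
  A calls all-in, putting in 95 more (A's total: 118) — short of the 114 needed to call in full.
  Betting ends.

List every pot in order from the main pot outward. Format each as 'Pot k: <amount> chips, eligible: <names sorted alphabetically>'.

Pot 1: 128 chips, eligible: A, B, E, F
Pot 2: 258 chips, eligible: A, B, E
Pot 3: 38 chips, eligible: B, E

Derivation:
Contributions: A=118, B=137, E=137, F=32
Folded: C, D
Pot levels (distinct totals of non-folded players): 32, 118, 137
Layer 1-32: 32 each from A, B, E, F = 32*4 = 128 chips; eligible A, B, E, F
Layer 33-118: 86 each from A, B, E = 86*3 = 258 chips; eligible A, B, E
Layer 119-137: 19 each from B, E = 19*2 = 38 chips; eligible B, E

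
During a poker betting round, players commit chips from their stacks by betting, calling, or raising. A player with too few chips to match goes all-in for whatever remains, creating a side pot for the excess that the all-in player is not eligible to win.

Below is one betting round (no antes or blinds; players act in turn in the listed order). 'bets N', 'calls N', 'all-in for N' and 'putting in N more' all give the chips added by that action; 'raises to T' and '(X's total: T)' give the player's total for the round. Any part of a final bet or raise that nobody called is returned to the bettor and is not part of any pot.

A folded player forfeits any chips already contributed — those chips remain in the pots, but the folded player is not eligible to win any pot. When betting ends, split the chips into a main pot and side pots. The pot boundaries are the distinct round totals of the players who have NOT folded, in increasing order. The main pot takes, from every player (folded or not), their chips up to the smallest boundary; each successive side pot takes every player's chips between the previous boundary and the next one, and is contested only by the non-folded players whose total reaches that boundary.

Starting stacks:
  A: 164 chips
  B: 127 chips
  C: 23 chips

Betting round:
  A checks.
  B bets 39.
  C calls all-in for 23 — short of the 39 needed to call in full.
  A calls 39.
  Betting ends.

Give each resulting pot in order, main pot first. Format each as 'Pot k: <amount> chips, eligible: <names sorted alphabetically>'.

Contributions: A=39, B=39, C=23
Pot levels (distinct totals of non-folded players): 23, 39
Layer 1-23: 23 each from A, B, C = 23*3 = 69 chips; eligible A, B, C
Layer 24-39: 16 each from A, B = 16*2 = 32 chips; eligible A, B

Pot 1: 69 chips, eligible: A, B, C
Pot 2: 32 chips, eligible: A, B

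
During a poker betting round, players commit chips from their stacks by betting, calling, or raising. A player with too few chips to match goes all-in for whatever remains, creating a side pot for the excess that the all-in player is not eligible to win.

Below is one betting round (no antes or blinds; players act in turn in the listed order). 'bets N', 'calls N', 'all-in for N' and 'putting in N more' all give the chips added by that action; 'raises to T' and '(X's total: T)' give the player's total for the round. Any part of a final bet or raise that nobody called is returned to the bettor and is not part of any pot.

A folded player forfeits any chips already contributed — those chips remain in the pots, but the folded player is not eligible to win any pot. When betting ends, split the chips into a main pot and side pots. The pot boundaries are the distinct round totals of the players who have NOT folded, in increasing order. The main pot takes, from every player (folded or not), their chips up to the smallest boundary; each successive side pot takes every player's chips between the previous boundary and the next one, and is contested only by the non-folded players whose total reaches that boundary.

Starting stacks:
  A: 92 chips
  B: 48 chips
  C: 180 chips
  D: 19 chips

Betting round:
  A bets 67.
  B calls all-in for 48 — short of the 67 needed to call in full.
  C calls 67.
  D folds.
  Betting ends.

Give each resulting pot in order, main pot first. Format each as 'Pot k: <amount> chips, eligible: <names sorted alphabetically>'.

Contributions: A=67, B=48, C=67
Folded: D
Pot levels (distinct totals of non-folded players): 48, 67
Layer 1-48: 48 each from A, B, C = 48*3 = 144 chips; eligible A, B, C
Layer 49-67: 19 each from A, C = 19*2 = 38 chips; eligible A, C

Pot 1: 144 chips, eligible: A, B, C
Pot 2: 38 chips, eligible: A, C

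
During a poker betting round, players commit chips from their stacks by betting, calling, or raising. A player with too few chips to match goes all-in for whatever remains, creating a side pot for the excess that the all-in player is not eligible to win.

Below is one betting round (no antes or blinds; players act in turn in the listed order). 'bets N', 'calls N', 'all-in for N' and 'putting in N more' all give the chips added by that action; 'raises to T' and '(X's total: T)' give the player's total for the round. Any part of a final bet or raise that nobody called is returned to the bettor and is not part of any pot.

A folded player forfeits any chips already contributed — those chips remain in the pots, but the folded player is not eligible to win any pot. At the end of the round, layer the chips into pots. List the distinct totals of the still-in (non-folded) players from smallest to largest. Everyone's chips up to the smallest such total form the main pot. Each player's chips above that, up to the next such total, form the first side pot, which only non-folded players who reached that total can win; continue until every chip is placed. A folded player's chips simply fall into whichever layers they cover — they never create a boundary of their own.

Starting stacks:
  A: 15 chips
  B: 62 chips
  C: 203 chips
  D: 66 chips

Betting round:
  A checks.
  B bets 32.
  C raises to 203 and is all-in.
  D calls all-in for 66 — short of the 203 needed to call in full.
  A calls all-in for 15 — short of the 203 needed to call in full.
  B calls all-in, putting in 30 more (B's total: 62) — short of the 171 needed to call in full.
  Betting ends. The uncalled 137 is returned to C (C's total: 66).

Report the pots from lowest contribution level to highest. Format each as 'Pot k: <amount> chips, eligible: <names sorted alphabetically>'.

Contributions (after 137 returned to C): A=15, B=62, C=66, D=66
Pot levels (distinct totals of non-folded players): 15, 62, 66
Layer 1-15: 15 each from A, B, C, D = 15*4 = 60 chips; eligible A, B, C, D
Layer 16-62: 47 each from B, C, D = 47*3 = 141 chips; eligible B, C, D
Layer 63-66: 4 each from C, D = 4*2 = 8 chips; eligible C, D

Pot 1: 60 chips, eligible: A, B, C, D
Pot 2: 141 chips, eligible: B, C, D
Pot 3: 8 chips, eligible: C, D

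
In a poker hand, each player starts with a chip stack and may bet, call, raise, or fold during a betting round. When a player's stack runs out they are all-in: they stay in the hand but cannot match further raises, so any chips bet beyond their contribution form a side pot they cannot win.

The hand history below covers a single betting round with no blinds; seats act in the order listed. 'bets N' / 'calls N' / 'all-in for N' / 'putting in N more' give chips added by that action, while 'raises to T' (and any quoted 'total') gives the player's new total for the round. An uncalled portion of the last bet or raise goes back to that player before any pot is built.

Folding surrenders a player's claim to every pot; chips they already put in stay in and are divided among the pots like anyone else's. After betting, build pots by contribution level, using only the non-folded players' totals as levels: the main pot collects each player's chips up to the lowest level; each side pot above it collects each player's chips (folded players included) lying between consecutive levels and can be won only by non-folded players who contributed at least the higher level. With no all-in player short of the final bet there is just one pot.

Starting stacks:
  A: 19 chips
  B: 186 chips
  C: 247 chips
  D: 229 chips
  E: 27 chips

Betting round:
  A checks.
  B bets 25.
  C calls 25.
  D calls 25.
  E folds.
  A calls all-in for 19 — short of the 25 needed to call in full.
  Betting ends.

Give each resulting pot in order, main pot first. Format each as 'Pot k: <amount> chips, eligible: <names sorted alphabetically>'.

Contributions: A=19, B=25, C=25, D=25
Folded: E
Pot levels (distinct totals of non-folded players): 19, 25
Layer 1-19: 19 each from A, B, C, D = 19*4 = 76 chips; eligible A, B, C, D
Layer 20-25: 6 each from B, C, D = 6*3 = 18 chips; eligible B, C, D

Pot 1: 76 chips, eligible: A, B, C, D
Pot 2: 18 chips, eligible: B, C, D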